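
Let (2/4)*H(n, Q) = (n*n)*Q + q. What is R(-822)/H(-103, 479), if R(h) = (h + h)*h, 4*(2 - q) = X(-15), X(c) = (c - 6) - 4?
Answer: 2702736/20326877 ≈ 0.13296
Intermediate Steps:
X(c) = -10 + c (X(c) = (-6 + c) - 4 = -10 + c)
q = 33/4 (q = 2 - (-10 - 15)/4 = 2 - ¼*(-25) = 2 + 25/4 = 33/4 ≈ 8.2500)
R(h) = 2*h² (R(h) = (2*h)*h = 2*h²)
H(n, Q) = 33/2 + 2*Q*n² (H(n, Q) = 2*((n*n)*Q + 33/4) = 2*(n²*Q + 33/4) = 2*(Q*n² + 33/4) = 2*(33/4 + Q*n²) = 33/2 + 2*Q*n²)
R(-822)/H(-103, 479) = (2*(-822)²)/(33/2 + 2*479*(-103)²) = (2*675684)/(33/2 + 2*479*10609) = 1351368/(33/2 + 10163422) = 1351368/(20326877/2) = 1351368*(2/20326877) = 2702736/20326877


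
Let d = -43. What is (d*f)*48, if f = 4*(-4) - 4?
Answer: 41280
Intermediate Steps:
f = -20 (f = -16 - 4 = -20)
(d*f)*48 = -43*(-20)*48 = 860*48 = 41280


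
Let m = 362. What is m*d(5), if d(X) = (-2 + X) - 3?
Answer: 0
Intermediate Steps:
d(X) = -5 + X
m*d(5) = 362*(-5 + 5) = 362*0 = 0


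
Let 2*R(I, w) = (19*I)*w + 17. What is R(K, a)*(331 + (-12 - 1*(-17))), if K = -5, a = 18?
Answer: -284424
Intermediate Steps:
R(I, w) = 17/2 + 19*I*w/2 (R(I, w) = ((19*I)*w + 17)/2 = (19*I*w + 17)/2 = (17 + 19*I*w)/2 = 17/2 + 19*I*w/2)
R(K, a)*(331 + (-12 - 1*(-17))) = (17/2 + (19/2)*(-5)*18)*(331 + (-12 - 1*(-17))) = (17/2 - 855)*(331 + (-12 + 17)) = -1693*(331 + 5)/2 = -1693/2*336 = -284424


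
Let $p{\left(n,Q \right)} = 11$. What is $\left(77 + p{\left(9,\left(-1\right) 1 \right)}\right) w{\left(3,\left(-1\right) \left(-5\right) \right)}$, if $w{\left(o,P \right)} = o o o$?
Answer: $2376$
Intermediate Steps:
$w{\left(o,P \right)} = o^{3}$ ($w{\left(o,P \right)} = o^{2} o = o^{3}$)
$\left(77 + p{\left(9,\left(-1\right) 1 \right)}\right) w{\left(3,\left(-1\right) \left(-5\right) \right)} = \left(77 + 11\right) 3^{3} = 88 \cdot 27 = 2376$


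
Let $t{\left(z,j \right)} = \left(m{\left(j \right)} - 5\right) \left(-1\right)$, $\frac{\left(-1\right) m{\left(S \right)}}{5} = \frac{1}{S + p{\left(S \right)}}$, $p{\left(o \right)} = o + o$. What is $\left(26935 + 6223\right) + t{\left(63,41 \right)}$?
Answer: $\frac{4079054}{123} \approx 33163.0$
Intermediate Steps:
$p{\left(o \right)} = 2 o$
$m{\left(S \right)} = - \frac{5}{3 S}$ ($m{\left(S \right)} = - \frac{5}{S + 2 S} = - \frac{5}{3 S}$)
$t{\left(z,j \right)} = 5 + \frac{5}{3 j}$ ($t{\left(z,j \right)} = \left(- \frac{5}{3 j} - 5\right) \left(-1\right) = \left(-5 - \frac{5}{3 j}\right) \left(-1\right) = 5 + \frac{5}{3 j}$)
$\left(26935 + 6223\right) + t{\left(63,41 \right)} = \left(26935 + 6223\right) + \left(5 + \frac{5}{3 \cdot 41}\right) = 33158 + \left(5 + \frac{5}{3} \cdot \frac{1}{41}\right) = 33158 + \left(5 + \frac{5}{123}\right) = 33158 + \frac{620}{123} = \frac{4079054}{123}$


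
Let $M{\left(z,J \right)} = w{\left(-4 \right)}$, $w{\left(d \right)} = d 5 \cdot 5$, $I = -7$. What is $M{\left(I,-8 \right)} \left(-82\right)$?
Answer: $8200$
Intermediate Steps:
$w{\left(d \right)} = 25 d$ ($w{\left(d \right)} = 5 d 5 = 25 d$)
$M{\left(z,J \right)} = -100$ ($M{\left(z,J \right)} = 25 \left(-4\right) = -100$)
$M{\left(I,-8 \right)} \left(-82\right) = \left(-100\right) \left(-82\right) = 8200$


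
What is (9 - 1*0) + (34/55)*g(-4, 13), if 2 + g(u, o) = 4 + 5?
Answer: 733/55 ≈ 13.327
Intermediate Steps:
g(u, o) = 7 (g(u, o) = -2 + (4 + 5) = -2 + 9 = 7)
(9 - 1*0) + (34/55)*g(-4, 13) = (9 - 1*0) + (34/55)*7 = (9 + 0) + (34*(1/55))*7 = 9 + (34/55)*7 = 9 + 238/55 = 733/55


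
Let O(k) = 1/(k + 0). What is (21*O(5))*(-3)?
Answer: -63/5 ≈ -12.600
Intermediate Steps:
O(k) = 1/k
(21*O(5))*(-3) = (21/5)*(-3) = -63/5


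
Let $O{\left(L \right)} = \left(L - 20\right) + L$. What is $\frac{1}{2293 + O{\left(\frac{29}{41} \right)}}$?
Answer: $\frac{41}{93251} \approx 0.00043967$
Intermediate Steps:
$O{\left(L \right)} = -20 + 2 L$ ($O{\left(L \right)} = \left(-20 + L\right) + L = -20 + 2 L$)
$\frac{1}{2293 + O{\left(\frac{29}{41} \right)}} = \frac{1}{2293 - \left(20 - 2 \cdot \frac{29}{41}\right)} = \frac{1}{2293 - \left(20 - 2 \cdot 29 \cdot \frac{1}{41}\right)} = \frac{1}{2293 + \left(-20 + 2 \cdot \frac{29}{41}\right)} = \frac{1}{2293 + \left(-20 + \frac{58}{41}\right)} = \frac{1}{2293 - \frac{762}{41}} = \frac{1}{\frac{93251}{41}} = \frac{41}{93251}$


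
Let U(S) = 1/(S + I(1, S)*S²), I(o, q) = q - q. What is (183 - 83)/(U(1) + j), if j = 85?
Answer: 50/43 ≈ 1.1628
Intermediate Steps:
I(o, q) = 0
U(S) = 1/S (U(S) = 1/(S + 0*S²) = 1/(S + 0) = 1/S)
(183 - 83)/(U(1) + j) = (183 - 83)/(1/1 + 85) = 100/(1 + 85) = 100/86 = 100*(1/86) = 50/43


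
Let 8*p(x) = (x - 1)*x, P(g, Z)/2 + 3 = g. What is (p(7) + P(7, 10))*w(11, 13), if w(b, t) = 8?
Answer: 106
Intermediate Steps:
P(g, Z) = -6 + 2*g
p(x) = x*(-1 + x)/8 (p(x) = ((x - 1)*x)/8 = ((-1 + x)*x)/8 = (x*(-1 + x))/8 = x*(-1 + x)/8)
(p(7) + P(7, 10))*w(11, 13) = ((⅛)*7*(-1 + 7) + (-6 + 2*7))*8 = ((⅛)*7*6 + (-6 + 14))*8 = (21/4 + 8)*8 = (53/4)*8 = 106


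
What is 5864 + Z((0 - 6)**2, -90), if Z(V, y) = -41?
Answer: 5823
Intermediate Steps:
5864 + Z((0 - 6)**2, -90) = 5864 - 41 = 5823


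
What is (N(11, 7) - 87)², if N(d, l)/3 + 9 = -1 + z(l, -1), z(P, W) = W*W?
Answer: 12996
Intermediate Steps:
z(P, W) = W²
N(d, l) = -27 (N(d, l) = -27 + 3*(-1 + (-1)²) = -27 + 3*(-1 + 1) = -27 + 3*0 = -27 + 0 = -27)
(N(11, 7) - 87)² = (-27 - 87)² = (-114)² = 12996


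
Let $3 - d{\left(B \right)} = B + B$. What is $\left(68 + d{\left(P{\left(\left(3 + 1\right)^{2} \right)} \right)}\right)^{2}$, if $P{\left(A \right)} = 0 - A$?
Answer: $10609$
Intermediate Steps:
$P{\left(A \right)} = - A$
$d{\left(B \right)} = 3 - 2 B$ ($d{\left(B \right)} = 3 - \left(B + B\right) = 3 - 2 B$)
$\left(68 + d{\left(P{\left(\left(3 + 1\right)^{2} \right)} \right)}\right)^{2} = \left(68 - \left(-3 + 2 \left(- \left(3 + 1\right)^{2}\right)\right)\right)^{2} = \left(68 - \left(-3 + 2 \left(- 4^{2}\right)\right)\right)^{2} = \left(68 - \left(-3 + 2 \left(\left(-1\right) 16\right)\right)\right)^{2} = \left(68 + \left(3 - -32\right)\right)^{2} = \left(68 + \left(3 + 32\right)\right)^{2} = \left(68 + 35\right)^{2} = 103^{2} = 10609$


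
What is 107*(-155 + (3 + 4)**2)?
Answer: -11342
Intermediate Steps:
107*(-155 + (3 + 4)**2) = 107*(-155 + 7**2) = 107*(-155 + 49) = 107*(-106) = -11342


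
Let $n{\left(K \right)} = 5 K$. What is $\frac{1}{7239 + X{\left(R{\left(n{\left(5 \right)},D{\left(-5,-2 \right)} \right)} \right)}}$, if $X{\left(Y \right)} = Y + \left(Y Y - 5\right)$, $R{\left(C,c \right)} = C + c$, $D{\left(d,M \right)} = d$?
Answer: $\frac{1}{7654} \approx 0.00013065$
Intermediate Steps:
$X{\left(Y \right)} = -5 + Y + Y^{2}$ ($X{\left(Y \right)} = Y + \left(Y^{2} - 5\right) = Y + \left(-5 + Y^{2}\right) = -5 + Y + Y^{2}$)
$\frac{1}{7239 + X{\left(R{\left(n{\left(5 \right)},D{\left(-5,-2 \right)} \right)} \right)}} = \frac{1}{7239 + \left(-5 + \left(5 \cdot 5 - 5\right) + \left(5 \cdot 5 - 5\right)^{2}\right)} = \frac{1}{7239 + \left(-5 + \left(25 - 5\right) + \left(25 - 5\right)^{2}\right)} = \frac{1}{7239 + \left(-5 + 20 + 20^{2}\right)} = \frac{1}{7239 + \left(-5 + 20 + 400\right)} = \frac{1}{7239 + 415} = \frac{1}{7654}$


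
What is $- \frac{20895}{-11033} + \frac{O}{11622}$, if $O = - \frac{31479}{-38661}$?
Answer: $\frac{447088089757}{236063193366} \approx 1.8939$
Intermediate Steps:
$O = \frac{1499}{1841}$ ($O = \left(-31479\right) \left(- \frac{1}{38661}\right) = \frac{1499}{1841} \approx 0.81423$)
$- \frac{20895}{-11033} + \frac{O}{11622} = - \frac{20895}{-11033} + \frac{1499}{1841 \cdot 11622} = \left(-20895\right) \left(- \frac{1}{11033}\right) + \frac{1499}{1841} \cdot \frac{1}{11622} = \frac{20895}{11033} + \frac{1499}{21396102} = \frac{447088089757}{236063193366}$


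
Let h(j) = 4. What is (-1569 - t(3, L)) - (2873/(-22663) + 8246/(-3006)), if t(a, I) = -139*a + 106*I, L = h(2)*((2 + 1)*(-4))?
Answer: 134167714372/34062489 ≈ 3938.9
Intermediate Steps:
L = -48 (L = 4*((2 + 1)*(-4)) = 4*(3*(-4)) = 4*(-12) = -48)
(-1569 - t(3, L)) - (2873/(-22663) + 8246/(-3006)) = (-1569 - (-139*3 + 106*(-48))) - (2873/(-22663) + 8246/(-3006)) = (-1569 - (-417 - 5088)) - (2873*(-1/22663) + 8246*(-1/3006)) = (-1569 - 1*(-5505)) - (-2873/22663 - 4123/1503) = (-1569 + 5505) - 1*(-97757668/34062489) = 3936 + 97757668/34062489 = 134167714372/34062489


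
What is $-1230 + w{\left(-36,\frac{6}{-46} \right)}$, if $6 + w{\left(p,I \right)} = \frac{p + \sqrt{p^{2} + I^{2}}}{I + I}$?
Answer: $-1098 - \frac{\sqrt{76177}}{2} \approx -1236.0$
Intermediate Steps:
$w{\left(p,I \right)} = -6 + \frac{p + \sqrt{I^{2} + p^{2}}}{2 I}$ ($w{\left(p,I \right)} = -6 + \frac{p + \sqrt{p^{2} + I^{2}}}{I + I} = -6 + \frac{p + \sqrt{I^{2} + p^{2}}}{2 I}$)
$-1230 + w{\left(-36,\frac{6}{-46} \right)} = -1230 + \frac{-36 + \sqrt{\left(\frac{6}{-46}\right)^{2} + \left(-36\right)^{2}} - 12 \frac{6}{-46}}{2 \frac{6}{-46}} = -1230 + \frac{-36 + \sqrt{\left(6 \left(- \frac{1}{46}\right)\right)^{2} + 1296} - 12 \cdot 6 \left(- \frac{1}{46}\right)}{2 \cdot 6 \left(- \frac{1}{46}\right)} = -1230 + \frac{-36 + \sqrt{\left(- \frac{3}{23}\right)^{2} + 1296} - - \frac{36}{23}}{2 \left(- \frac{3}{23}\right)} = -1230 + \frac{1}{2} \left(- \frac{23}{3}\right) \left(-36 + \sqrt{\frac{9}{529} + 1296} + \frac{36}{23}\right) = -1230 + \frac{1}{2} \left(- \frac{23}{3}\right) \left(-36 + \sqrt{\frac{685593}{529}} + \frac{36}{23}\right) = -1230 + \frac{1}{2} \left(- \frac{23}{3}\right) \left(-36 + \frac{3 \sqrt{76177}}{23} + \frac{36}{23}\right) = -1230 + \frac{1}{2} \left(- \frac{23}{3}\right) \left(- \frac{792}{23} + \frac{3 \sqrt{76177}}{23}\right) = -1230 + \left(132 - \frac{\sqrt{76177}}{2}\right) = -1098 - \frac{\sqrt{76177}}{2}$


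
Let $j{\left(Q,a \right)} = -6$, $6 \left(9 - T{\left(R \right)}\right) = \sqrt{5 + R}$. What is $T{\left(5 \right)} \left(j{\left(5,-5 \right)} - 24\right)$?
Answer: $-270 + 5 \sqrt{10} \approx -254.19$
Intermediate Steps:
$T{\left(R \right)} = 9 - \frac{\sqrt{5 + R}}{6}$
$T{\left(5 \right)} \left(j{\left(5,-5 \right)} - 24\right) = \left(9 - \frac{\sqrt{5 + 5}}{6}\right) \left(-6 - 24\right) = \left(9 - \frac{\sqrt{10}}{6}\right) \left(-30\right) = -270 + 5 \sqrt{10}$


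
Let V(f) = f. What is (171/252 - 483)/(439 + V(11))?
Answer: -2701/2520 ≈ -1.0718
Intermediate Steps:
(171/252 - 483)/(439 + V(11)) = (171/252 - 483)/(439 + 11) = (171*(1/252) - 483)/450 = (19/28 - 483)*(1/450) = -13505/28*1/450 = -2701/2520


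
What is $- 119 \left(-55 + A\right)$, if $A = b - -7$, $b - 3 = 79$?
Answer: $-4046$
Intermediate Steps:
$b = 82$ ($b = 3 + 79 = 82$)
$A = 89$ ($A = 82 - -7 = 82 + 7 = 89$)
$- 119 \left(-55 + A\right) = - 119 \left(-55 + 89\right) = \left(-119\right) 34 = -4046$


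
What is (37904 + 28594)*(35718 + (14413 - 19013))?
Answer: 2069284764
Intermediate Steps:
(37904 + 28594)*(35718 + (14413 - 19013)) = 66498*(35718 - 4600) = 66498*31118 = 2069284764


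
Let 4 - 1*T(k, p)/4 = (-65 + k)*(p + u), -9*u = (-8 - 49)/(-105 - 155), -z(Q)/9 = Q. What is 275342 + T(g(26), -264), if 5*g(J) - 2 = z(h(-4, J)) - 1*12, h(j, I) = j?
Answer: 15915253/75 ≈ 2.1220e+5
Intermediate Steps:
z(Q) = -9*Q
u = -19/780 (u = -(-8 - 49)/(9*(-105 - 155)) = -(-19)/(3*(-260)) = -(-19)*(-1)/(3*260) = -⅑*57/260 = -19/780 ≈ -0.024359)
g(J) = 26/5 (g(J) = ⅖ + (-9*(-4) - 1*12)/5 = ⅖ + (36 - 12)/5 = ⅖ + (⅕)*24 = ⅖ + 24/5 = 26/5)
T(k, p) = 16 - 4*(-65 + k)*(-19/780 + p) (T(k, p) = 16 - 4*(-65 + k)*(p - 19/780) = 16 - 4*(-65 + k)*(-19/780 + p))
275342 + T(g(26), -264) = 275342 + (29/3 + 260*(-264) + (19/195)*(26/5) - 4*26/5*(-264)) = 275342 + (29/3 - 68640 + 38/75 + 27456/5) = 275342 - 4735397/75 = 15915253/75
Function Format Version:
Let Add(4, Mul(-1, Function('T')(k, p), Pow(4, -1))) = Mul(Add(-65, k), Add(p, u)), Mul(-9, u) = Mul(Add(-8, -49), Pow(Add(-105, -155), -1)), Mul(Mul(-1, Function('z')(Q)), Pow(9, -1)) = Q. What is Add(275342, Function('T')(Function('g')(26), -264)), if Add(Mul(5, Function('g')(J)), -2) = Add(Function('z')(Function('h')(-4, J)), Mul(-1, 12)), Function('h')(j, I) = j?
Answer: Rational(15915253, 75) ≈ 2.1220e+5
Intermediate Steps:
Function('z')(Q) = Mul(-9, Q)
u = Rational(-19, 780) (u = Mul(Rational(-1, 9), Mul(Add(-8, -49), Pow(Add(-105, -155), -1))) = Mul(Rational(-1, 9), Mul(-57, Pow(-260, -1))) = Mul(Rational(-1, 9), Mul(-57, Rational(-1, 260))) = Mul(Rational(-1, 9), Rational(57, 260)) = Rational(-19, 780) ≈ -0.024359)
Function('g')(J) = Rational(26, 5) (Function('g')(J) = Add(Rational(2, 5), Mul(Rational(1, 5), Add(Mul(-9, -4), Mul(-1, 12)))) = Add(Rational(2, 5), Mul(Rational(1, 5), Add(36, -12))) = Add(Rational(2, 5), Mul(Rational(1, 5), 24)) = Add(Rational(2, 5), Rational(24, 5)) = Rational(26, 5))
Function('T')(k, p) = Add(16, Mul(-4, Add(-65, k), Add(Rational(-19, 780), p))) (Function('T')(k, p) = Add(16, Mul(-4, Mul(Add(-65, k), Add(p, Rational(-19, 780))))) = Add(16, Mul(-4, Mul(Add(-65, k), Add(Rational(-19, 780), p)))) = Add(16, Mul(-4, Add(-65, k), Add(Rational(-19, 780), p))))
Add(275342, Function('T')(Function('g')(26), -264)) = Add(275342, Add(Rational(29, 3), Mul(260, -264), Mul(Rational(19, 195), Rational(26, 5)), Mul(-4, Rational(26, 5), -264))) = Add(275342, Add(Rational(29, 3), -68640, Rational(38, 75), Rational(27456, 5))) = Add(275342, Rational(-4735397, 75)) = Rational(15915253, 75)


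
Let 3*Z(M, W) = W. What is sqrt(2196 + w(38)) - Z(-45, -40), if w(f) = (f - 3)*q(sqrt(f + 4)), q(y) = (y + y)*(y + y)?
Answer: 40/3 + 2*sqrt(2019) ≈ 103.20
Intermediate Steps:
Z(M, W) = W/3
q(y) = 4*y**2 (q(y) = (2*y)*(2*y) = 4*y**2)
w(f) = (-3 + f)*(16 + 4*f) (w(f) = (f - 3)*(4*(sqrt(f + 4))**2) = (-3 + f)*(4*(sqrt(4 + f))**2) = (-3 + f)*(4*(4 + f)) = (-3 + f)*(16 + 4*f))
sqrt(2196 + w(38)) - Z(-45, -40) = sqrt(2196 + 4*(-3 + 38)*(4 + 38)) - (-40)/3 = sqrt(2196 + 4*35*42) - 1*(-40/3) = sqrt(2196 + 5880) + 40/3 = sqrt(8076) + 40/3 = 2*sqrt(2019) + 40/3 = 40/3 + 2*sqrt(2019)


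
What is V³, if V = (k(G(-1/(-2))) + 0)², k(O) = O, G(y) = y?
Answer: 1/64 ≈ 0.015625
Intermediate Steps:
V = ¼ (V = (-1/(-2) + 0)² = (-1*(-½) + 0)² = (½ + 0)² = (½)² = ¼ ≈ 0.25000)
V³ = (¼)³ = 1/64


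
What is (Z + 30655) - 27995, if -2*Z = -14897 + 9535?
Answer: 5341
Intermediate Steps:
Z = 2681 (Z = -(-14897 + 9535)/2 = -½*(-5362) = 2681)
(Z + 30655) - 27995 = (2681 + 30655) - 27995 = 33336 - 27995 = 5341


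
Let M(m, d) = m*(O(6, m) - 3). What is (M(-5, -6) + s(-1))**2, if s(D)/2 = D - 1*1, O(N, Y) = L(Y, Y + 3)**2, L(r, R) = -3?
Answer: 1156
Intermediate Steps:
O(N, Y) = 9 (O(N, Y) = (-3)**2 = 9)
s(D) = -2 + 2*D (s(D) = 2*(D - 1*1) = 2*(D - 1) = 2*(-1 + D) = -2 + 2*D)
M(m, d) = 6*m (M(m, d) = m*(9 - 3) = m*6 = 6*m)
(M(-5, -6) + s(-1))**2 = (6*(-5) + (-2 + 2*(-1)))**2 = (-30 + (-2 - 2))**2 = (-30 - 4)**2 = (-34)**2 = 1156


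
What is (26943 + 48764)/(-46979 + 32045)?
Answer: -75707/14934 ≈ -5.0694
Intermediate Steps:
(26943 + 48764)/(-46979 + 32045) = 75707/(-14934) = 75707*(-1/14934) = -75707/14934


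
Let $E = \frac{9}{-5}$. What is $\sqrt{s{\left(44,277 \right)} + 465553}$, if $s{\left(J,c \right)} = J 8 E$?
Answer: $\frac{\sqrt{11622985}}{5} \approx 681.85$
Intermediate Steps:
$E = - \frac{9}{5}$ ($E = 9 \left(- \frac{1}{5}\right) = - \frac{9}{5} \approx -1.8$)
$s{\left(J,c \right)} = - \frac{72 J}{5}$ ($s{\left(J,c \right)} = J 8 \left(- \frac{9}{5}\right) = 8 J \left(- \frac{9}{5}\right) = - \frac{72 J}{5}$)
$\sqrt{s{\left(44,277 \right)} + 465553} = \sqrt{\left(- \frac{72}{5}\right) 44 + 465553} = \sqrt{- \frac{3168}{5} + 465553} = \sqrt{\frac{2324597}{5}} = \frac{\sqrt{11622985}}{5}$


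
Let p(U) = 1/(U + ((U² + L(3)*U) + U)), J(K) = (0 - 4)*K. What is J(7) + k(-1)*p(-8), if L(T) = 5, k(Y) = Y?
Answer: -225/8 ≈ -28.125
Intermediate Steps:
J(K) = -4*K
p(U) = 1/(U² + 7*U) (p(U) = 1/(U + ((U² + 5*U) + U)) = 1/(U + (U² + 6*U)) = 1/(U² + 7*U))
J(7) + k(-1)*p(-8) = -4*7 - 1/((-8)*(7 - 8)) = -28 - (-1)/(8*(-1)) = -28 - (-1)*(-1)/8 = -28 - 1*⅛ = -28 - ⅛ = -225/8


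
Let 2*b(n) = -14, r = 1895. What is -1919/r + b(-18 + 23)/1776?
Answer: -3421409/3365520 ≈ -1.0166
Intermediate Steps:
b(n) = -7 (b(n) = (½)*(-14) = -7)
-1919/r + b(-18 + 23)/1776 = -1919/1895 - 7/1776 = -3421409/3365520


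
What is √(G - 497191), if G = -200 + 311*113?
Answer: 2*I*√115562 ≈ 679.89*I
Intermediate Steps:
G = 34943 (G = -200 + 35143 = 34943)
√(G - 497191) = √(34943 - 497191) = √(-462248) = 2*I*√115562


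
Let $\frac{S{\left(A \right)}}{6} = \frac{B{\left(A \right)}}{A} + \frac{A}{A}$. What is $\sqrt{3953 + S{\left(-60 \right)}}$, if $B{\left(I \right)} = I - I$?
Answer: $\sqrt{3959} \approx 62.921$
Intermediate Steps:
$B{\left(I \right)} = 0$
$S{\left(A \right)} = 6$ ($S{\left(A \right)} = 6 \left(\frac{0}{A} + \frac{A}{A}\right) = 6 \left(0 + 1\right) = 6 \cdot 1 = 6$)
$\sqrt{3953 + S{\left(-60 \right)}} = \sqrt{3953 + 6} = \sqrt{3959}$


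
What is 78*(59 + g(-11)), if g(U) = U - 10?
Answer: 2964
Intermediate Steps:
g(U) = -10 + U
78*(59 + g(-11)) = 78*(59 + (-10 - 11)) = 78*(59 - 21) = 78*38 = 2964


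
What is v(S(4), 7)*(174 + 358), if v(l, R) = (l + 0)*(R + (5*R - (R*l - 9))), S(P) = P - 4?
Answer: 0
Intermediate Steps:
S(P) = -4 + P
v(l, R) = l*(9 + 6*R - R*l) (v(l, R) = l*(R + (5*R - (-9 + R*l))) = l*(R + (5*R + (9 - R*l))) = l*(R + (9 + 5*R - R*l)) = l*(9 + 6*R - R*l))
v(S(4), 7)*(174 + 358) = ((-4 + 4)*(9 + 6*7 - 1*7*(-4 + 4)))*(174 + 358) = (0*(9 + 42 - 1*7*0))*532 = (0*(9 + 42 + 0))*532 = (0*51)*532 = 0*532 = 0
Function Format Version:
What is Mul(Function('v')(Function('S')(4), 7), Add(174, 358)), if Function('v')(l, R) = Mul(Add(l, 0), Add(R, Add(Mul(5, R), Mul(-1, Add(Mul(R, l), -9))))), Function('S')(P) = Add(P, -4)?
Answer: 0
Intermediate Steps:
Function('S')(P) = Add(-4, P)
Function('v')(l, R) = Mul(l, Add(9, Mul(6, R), Mul(-1, R, l))) (Function('v')(l, R) = Mul(l, Add(R, Add(Mul(5, R), Mul(-1, Add(-9, Mul(R, l)))))) = Mul(l, Add(R, Add(Mul(5, R), Add(9, Mul(-1, R, l))))) = Mul(l, Add(R, Add(9, Mul(5, R), Mul(-1, R, l)))) = Mul(l, Add(9, Mul(6, R), Mul(-1, R, l))))
Mul(Function('v')(Function('S')(4), 7), Add(174, 358)) = Mul(Mul(Add(-4, 4), Add(9, Mul(6, 7), Mul(-1, 7, Add(-4, 4)))), Add(174, 358)) = Mul(Mul(0, Add(9, 42, Mul(-1, 7, 0))), 532) = Mul(Mul(0, Add(9, 42, 0)), 532) = Mul(Mul(0, 51), 532) = Mul(0, 532) = 0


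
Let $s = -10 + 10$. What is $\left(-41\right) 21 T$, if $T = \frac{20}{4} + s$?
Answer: $-4305$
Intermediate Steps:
$s = 0$
$T = 5$ ($T = \frac{20}{4} + 0 = 20 \cdot \frac{1}{4} + 0 = 5 + 0 = 5$)
$\left(-41\right) 21 T = \left(-41\right) 21 \cdot 5 = \left(-861\right) 5 = -4305$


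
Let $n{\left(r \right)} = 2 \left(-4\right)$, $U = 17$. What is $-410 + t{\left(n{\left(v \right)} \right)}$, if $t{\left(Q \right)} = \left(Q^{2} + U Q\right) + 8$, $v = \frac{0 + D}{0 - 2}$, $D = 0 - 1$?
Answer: $-474$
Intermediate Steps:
$D = -1$ ($D = 0 - 1 = -1$)
$v = \frac{1}{2}$ ($v = \frac{0 - 1}{0 - 2} = - \frac{1}{-2} = \left(-1\right) \left(- \frac{1}{2}\right) = \frac{1}{2} \approx 0.5$)
$n{\left(r \right)} = -8$
$t{\left(Q \right)} = 8 + Q^{2} + 17 Q$ ($t{\left(Q \right)} = \left(Q^{2} + 17 Q\right) + 8 = 8 + Q^{2} + 17 Q$)
$-410 + t{\left(n{\left(v \right)} \right)} = -410 + \left(8 + \left(-8\right)^{2} + 17 \left(-8\right)\right) = -410 + \left(8 + 64 - 136\right) = -410 - 64 = -474$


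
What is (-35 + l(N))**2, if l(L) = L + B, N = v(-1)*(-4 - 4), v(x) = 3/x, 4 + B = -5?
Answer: 400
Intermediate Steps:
B = -9 (B = -4 - 5 = -9)
N = 24 (N = (3/(-1))*(-4 - 4) = (3*(-1))*(-8) = -3*(-8) = 24)
l(L) = -9 + L (l(L) = L - 9 = -9 + L)
(-35 + l(N))**2 = (-35 + (-9 + 24))**2 = (-35 + 15)**2 = (-20)**2 = 400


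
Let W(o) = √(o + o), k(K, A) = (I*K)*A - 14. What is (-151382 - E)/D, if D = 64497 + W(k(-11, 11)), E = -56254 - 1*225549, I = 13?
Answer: 2803921079/1386622061 - 2999683*I*√6/4159866183 ≈ 2.0221 - 0.0017663*I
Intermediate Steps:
E = -281803 (E = -56254 - 225549 = -281803)
k(K, A) = -14 + 13*A*K (k(K, A) = (13*K)*A - 14 = 13*A*K - 14 = -14 + 13*A*K)
W(o) = √2*√o (W(o) = √(2*o) = √2*√o)
D = 64497 + 23*I*√6 (D = 64497 + √2*√(-14 + 13*11*(-11)) = 64497 + √2*√(-14 - 1573) = 64497 + √2*√(-1587) = 64497 + √2*(23*I*√3) = 64497 + 23*I*√6 ≈ 64497.0 + 56.338*I)
(-151382 - E)/D = (-151382 - 1*(-281803))/(64497 + 23*I*√6) = (-151382 + 281803)/(64497 + 23*I*√6) = 130421/(64497 + 23*I*√6)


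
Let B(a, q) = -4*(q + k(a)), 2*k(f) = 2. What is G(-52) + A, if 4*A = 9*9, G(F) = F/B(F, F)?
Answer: 4079/204 ≈ 19.995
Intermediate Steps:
k(f) = 1 (k(f) = (½)*2 = 1)
B(a, q) = -4 - 4*q (B(a, q) = -4*(q + 1) = -4*(1 + q) = -4 - 4*q)
G(F) = F/(-4 - 4*F)
A = 81/4 (A = (9*9)/4 = (¼)*81 = 81/4 ≈ 20.250)
G(-52) + A = -1*(-52)/(4 + 4*(-52)) + 81/4 = -1*(-52)/(4 - 208) + 81/4 = -1*(-52)/(-204) + 81/4 = -1*(-52)*(-1/204) + 81/4 = -13/51 + 81/4 = 4079/204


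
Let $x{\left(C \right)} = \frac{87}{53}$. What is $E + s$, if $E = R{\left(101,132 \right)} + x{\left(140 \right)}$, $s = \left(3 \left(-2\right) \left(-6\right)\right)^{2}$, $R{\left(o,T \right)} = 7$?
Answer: $\frac{69146}{53} \approx 1304.6$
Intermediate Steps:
$x{\left(C \right)} = \frac{87}{53}$ ($x{\left(C \right)} = 87 \cdot \frac{1}{53} = \frac{87}{53}$)
$s = 1296$ ($s = \left(\left(-6\right) \left(-6\right)\right)^{2} = 36^{2} = 1296$)
$E = \frac{458}{53}$ ($E = 7 + \frac{87}{53} = \frac{458}{53} \approx 8.6415$)
$E + s = \frac{458}{53} + 1296 = \frac{69146}{53}$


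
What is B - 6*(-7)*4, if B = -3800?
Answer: -3632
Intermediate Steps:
B - 6*(-7)*4 = -3800 - 6*(-7)*4 = -3800 + 42*4 = -3800 + 168 = -3632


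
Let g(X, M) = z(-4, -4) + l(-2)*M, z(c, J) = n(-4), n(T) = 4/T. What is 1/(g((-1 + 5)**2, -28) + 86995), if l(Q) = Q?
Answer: 1/87050 ≈ 1.1488e-5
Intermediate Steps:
z(c, J) = -1 (z(c, J) = 4/(-4) = 4*(-1/4) = -1)
g(X, M) = -1 - 2*M
1/(g((-1 + 5)**2, -28) + 86995) = 1/((-1 - 2*(-28)) + 86995) = 1/((-1 + 56) + 86995) = 1/(55 + 86995) = 1/87050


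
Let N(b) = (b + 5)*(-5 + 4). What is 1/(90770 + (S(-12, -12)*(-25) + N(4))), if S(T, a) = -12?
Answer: 1/91061 ≈ 1.0982e-5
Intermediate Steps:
N(b) = -5 - b (N(b) = (5 + b)*(-1) = -5 - b)
1/(90770 + (S(-12, -12)*(-25) + N(4))) = 1/(90770 + (-12*(-25) + (-5 - 1*4))) = 1/(90770 + (300 + (-5 - 4))) = 1/(90770 + (300 - 9)) = 1/(90770 + 291) = 1/91061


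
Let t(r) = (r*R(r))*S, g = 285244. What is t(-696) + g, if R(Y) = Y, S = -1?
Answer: -199172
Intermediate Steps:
t(r) = -r² (t(r) = (r*r)*(-1) = r²*(-1) = -r²)
t(-696) + g = -1*(-696)² + 285244 = -1*484416 + 285244 = -484416 + 285244 = -199172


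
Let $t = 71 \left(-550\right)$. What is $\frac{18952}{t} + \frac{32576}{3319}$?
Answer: $\frac{604595556}{64803475} \approx 9.3297$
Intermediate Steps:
$t = -39050$
$\frac{18952}{t} + \frac{32576}{3319} = \frac{18952}{-39050} + \frac{32576}{3319} = 18952 \left(- \frac{1}{39050}\right) + 32576 \cdot \frac{1}{3319} = - \frac{9476}{19525} + \frac{32576}{3319} = \frac{604595556}{64803475}$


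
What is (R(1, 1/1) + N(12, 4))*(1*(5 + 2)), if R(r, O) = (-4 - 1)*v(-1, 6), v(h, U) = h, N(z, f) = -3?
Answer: 14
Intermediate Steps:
R(r, O) = 5 (R(r, O) = (-4 - 1)*(-1) = -5*(-1) = 5)
(R(1, 1/1) + N(12, 4))*(1*(5 + 2)) = (5 - 3)*(1*(5 + 2)) = 2*(1*7) = 2*7 = 14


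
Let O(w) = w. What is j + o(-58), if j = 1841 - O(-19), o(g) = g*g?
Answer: 5224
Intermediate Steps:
o(g) = g²
j = 1860 (j = 1841 - 1*(-19) = 1841 + 19 = 1860)
j + o(-58) = 1860 + (-58)² = 1860 + 3364 = 5224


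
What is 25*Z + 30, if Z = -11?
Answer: -245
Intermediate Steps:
25*Z + 30 = 25*(-11) + 30 = -275 + 30 = -245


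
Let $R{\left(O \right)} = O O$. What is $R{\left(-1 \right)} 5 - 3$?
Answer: $2$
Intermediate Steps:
$R{\left(O \right)} = O^{2}$
$R{\left(-1 \right)} 5 - 3 = \left(-1\right)^{2} \cdot 5 - 3 = 1 \cdot 5 - 3 = 5 - 3 = 2$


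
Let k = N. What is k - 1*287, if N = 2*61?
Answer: -165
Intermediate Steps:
N = 122
k = 122
k - 1*287 = 122 - 1*287 = 122 - 287 = -165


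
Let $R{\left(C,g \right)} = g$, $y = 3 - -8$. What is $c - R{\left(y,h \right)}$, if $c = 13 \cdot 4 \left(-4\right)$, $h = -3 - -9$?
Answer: $-214$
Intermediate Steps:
$y = 11$ ($y = 3 + 8 = 11$)
$h = 6$ ($h = -3 + 9 = 6$)
$c = -208$ ($c = 52 \left(-4\right) = -208$)
$c - R{\left(y,h \right)} = -208 - 6 = -214$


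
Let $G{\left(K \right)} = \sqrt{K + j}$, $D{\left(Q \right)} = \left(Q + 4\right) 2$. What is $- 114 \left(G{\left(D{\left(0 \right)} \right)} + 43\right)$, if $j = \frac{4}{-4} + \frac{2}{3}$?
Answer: $-4902 - 38 \sqrt{69} \approx -5217.6$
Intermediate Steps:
$D{\left(Q \right)} = 8 + 2 Q$ ($D{\left(Q \right)} = \left(4 + Q\right) 2 = 8 + 2 Q$)
$j = - \frac{1}{3}$ ($j = 4 \left(- \frac{1}{4}\right) + 2 \cdot \frac{1}{3} = -1 + \frac{2}{3} = - \frac{1}{3} \approx -0.33333$)
$G{\left(K \right)} = \sqrt{- \frac{1}{3} + K}$ ($G{\left(K \right)} = \sqrt{K - \frac{1}{3}} = \sqrt{- \frac{1}{3} + K}$)
$- 114 \left(G{\left(D{\left(0 \right)} \right)} + 43\right) = - 114 \left(\frac{\sqrt{-3 + 9 \left(8 + 2 \cdot 0\right)}}{3} + 43\right) = - 114 \left(\frac{\sqrt{-3 + 9 \left(8 + 0\right)}}{3} + 43\right) = - 114 \left(\frac{\sqrt{-3 + 9 \cdot 8}}{3} + 43\right) = - 114 \left(\frac{\sqrt{-3 + 72}}{3} + 43\right) = - 114 \left(\frac{\sqrt{69}}{3} + 43\right) = - 114 \left(43 + \frac{\sqrt{69}}{3}\right) = -4902 - 38 \sqrt{69}$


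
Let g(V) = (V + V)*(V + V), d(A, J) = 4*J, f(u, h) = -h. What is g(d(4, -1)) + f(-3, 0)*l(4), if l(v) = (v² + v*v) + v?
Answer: 64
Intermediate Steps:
l(v) = v + 2*v² (l(v) = (v² + v²) + v = 2*v² + v = v + 2*v²)
g(V) = 4*V² (g(V) = (2*V)*(2*V) = 4*V²)
g(d(4, -1)) + f(-3, 0)*l(4) = 4*(4*(-1))² + (-1*0)*(4*(1 + 2*4)) = 4*(-4)² + 0*(4*(1 + 8)) = 4*16 + 0*(4*9) = 64 + 0*36 = 64 + 0 = 64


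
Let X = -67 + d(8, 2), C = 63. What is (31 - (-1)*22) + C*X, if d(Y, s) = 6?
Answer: -3790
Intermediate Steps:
X = -61 (X = -67 + 6 = -61)
(31 - (-1)*22) + C*X = (31 - (-1)*22) + 63*(-61) = (31 - 1*(-22)) - 3843 = (31 + 22) - 3843 = 53 - 3843 = -3790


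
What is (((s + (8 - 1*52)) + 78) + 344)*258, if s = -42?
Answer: 86688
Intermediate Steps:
(((s + (8 - 1*52)) + 78) + 344)*258 = (((-42 + (8 - 1*52)) + 78) + 344)*258 = (((-42 + (8 - 52)) + 78) + 344)*258 = (((-42 - 44) + 78) + 344)*258 = ((-86 + 78) + 344)*258 = (-8 + 344)*258 = 336*258 = 86688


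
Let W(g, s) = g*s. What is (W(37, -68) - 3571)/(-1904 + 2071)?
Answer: -6087/167 ≈ -36.449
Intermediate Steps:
(W(37, -68) - 3571)/(-1904 + 2071) = (37*(-68) - 3571)/(-1904 + 2071) = (-2516 - 3571)/167 = -6087*1/167 = -6087/167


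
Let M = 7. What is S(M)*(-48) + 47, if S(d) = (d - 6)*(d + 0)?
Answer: -289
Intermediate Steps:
S(d) = d*(-6 + d) (S(d) = (-6 + d)*d = d*(-6 + d))
S(M)*(-48) + 47 = (7*(-6 + 7))*(-48) + 47 = (7*1)*(-48) + 47 = 7*(-48) + 47 = -336 + 47 = -289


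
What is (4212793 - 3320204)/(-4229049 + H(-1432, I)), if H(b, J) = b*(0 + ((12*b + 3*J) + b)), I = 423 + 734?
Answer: 892589/17458591 ≈ 0.051126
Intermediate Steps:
I = 1157
H(b, J) = b*(3*J + 13*b) (H(b, J) = b*(0 + ((3*J + 12*b) + b)) = b*(0 + (3*J + 13*b)) = b*(3*J + 13*b))
(4212793 - 3320204)/(-4229049 + H(-1432, I)) = (4212793 - 3320204)/(-4229049 - 1432*(3*1157 + 13*(-1432))) = 892589/(-4229049 - 1432*(3471 - 18616)) = 892589/(-4229049 - 1432*(-15145)) = 892589/(-4229049 + 21687640) = 892589/17458591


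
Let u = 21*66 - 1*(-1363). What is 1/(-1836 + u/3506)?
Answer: -3506/6434267 ≈ -0.00054490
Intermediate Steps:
u = 2749 (u = 1386 + 1363 = 2749)
1/(-1836 + u/3506) = 1/(-1836 + 2749/3506) = 1/(-6434267/3506) = -3506/6434267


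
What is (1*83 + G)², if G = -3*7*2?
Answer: 1681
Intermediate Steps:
G = -42 (G = -21*2 = -42)
(1*83 + G)² = (1*83 - 42)² = (83 - 42)² = 41² = 1681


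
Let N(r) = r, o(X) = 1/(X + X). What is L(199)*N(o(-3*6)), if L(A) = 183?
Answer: -61/12 ≈ -5.0833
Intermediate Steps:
o(X) = 1/(2*X)
L(199)*N(o(-3*6)) = 183*(1/(2*((-3*6)))) = 183*((½)/(-18)) = 183*((½)*(-1/18)) = 183*(-1/36) = -61/12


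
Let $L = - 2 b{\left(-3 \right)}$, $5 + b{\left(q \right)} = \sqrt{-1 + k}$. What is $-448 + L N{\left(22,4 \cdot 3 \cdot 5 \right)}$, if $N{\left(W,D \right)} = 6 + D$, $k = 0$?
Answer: $212 - 132 i \approx 212.0 - 132.0 i$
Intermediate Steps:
$b{\left(q \right)} = -5 + i$ ($b{\left(q \right)} = -5 + \sqrt{-1 + 0} = -5 + \sqrt{-1} = -5 + i$)
$L = 10 - 2 i$ ($L = - 2 \left(-5 + i\right) = 10 - 2 i \approx 10.0 - 2.0 i$)
$-448 + L N{\left(22,4 \cdot 3 \cdot 5 \right)} = -448 + \left(10 - 2 i\right) \left(6 + 4 \cdot 3 \cdot 5\right) = -448 + \left(10 - 2 i\right) \left(6 + 12 \cdot 5\right) = -448 + \left(10 - 2 i\right) \left(6 + 60\right) = -448 + \left(10 - 2 i\right) 66 = -448 + \left(660 - 132 i\right) = 212 - 132 i$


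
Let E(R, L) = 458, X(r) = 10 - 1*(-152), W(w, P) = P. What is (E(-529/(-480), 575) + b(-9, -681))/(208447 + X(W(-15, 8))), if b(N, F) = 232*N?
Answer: -1630/208609 ≈ -0.0078137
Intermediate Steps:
X(r) = 162 (X(r) = 10 + 152 = 162)
(E(-529/(-480), 575) + b(-9, -681))/(208447 + X(W(-15, 8))) = (458 + 232*(-9))/(208447 + 162) = (458 - 2088)/208609 = -1630*1/208609 = -1630/208609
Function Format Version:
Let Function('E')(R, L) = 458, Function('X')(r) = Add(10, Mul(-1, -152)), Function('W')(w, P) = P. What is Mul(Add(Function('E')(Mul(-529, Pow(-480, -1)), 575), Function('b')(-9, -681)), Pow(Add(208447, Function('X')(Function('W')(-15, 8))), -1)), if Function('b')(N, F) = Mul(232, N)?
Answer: Rational(-1630, 208609) ≈ -0.0078137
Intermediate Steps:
Function('X')(r) = 162 (Function('X')(r) = Add(10, 152) = 162)
Mul(Add(Function('E')(Mul(-529, Pow(-480, -1)), 575), Function('b')(-9, -681)), Pow(Add(208447, Function('X')(Function('W')(-15, 8))), -1)) = Mul(Add(458, Mul(232, -9)), Pow(Add(208447, 162), -1)) = Mul(Add(458, -2088), Pow(208609, -1)) = Mul(-1630, Rational(1, 208609)) = Rational(-1630, 208609)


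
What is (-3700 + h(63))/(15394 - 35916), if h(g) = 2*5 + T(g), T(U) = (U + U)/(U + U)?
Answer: 119/662 ≈ 0.17976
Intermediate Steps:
T(U) = 1 (T(U) = (2*U)/((2*U)) = (2*U)*(1/(2*U)) = 1)
h(g) = 11 (h(g) = 2*5 + 1 = 10 + 1 = 11)
(-3700 + h(63))/(15394 - 35916) = (-3700 + 11)/(15394 - 35916) = -3689/(-20522) = -3689*(-1/20522) = 119/662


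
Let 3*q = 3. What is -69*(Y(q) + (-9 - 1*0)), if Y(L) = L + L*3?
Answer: 345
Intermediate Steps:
q = 1 (q = (⅓)*3 = 1)
Y(L) = 4*L (Y(L) = L + 3*L = 4*L)
-69*(Y(q) + (-9 - 1*0)) = -69*(4*1 + (-9 - 1*0)) = -69*(4 + (-9 + 0)) = -69*(4 - 9) = -69*(-5) = 345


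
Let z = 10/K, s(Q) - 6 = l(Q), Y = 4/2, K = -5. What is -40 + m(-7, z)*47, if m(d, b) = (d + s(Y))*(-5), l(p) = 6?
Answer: -1215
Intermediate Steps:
Y = 2 (Y = 4*(1/2) = 2)
s(Q) = 12 (s(Q) = 6 + 6 = 12)
z = -2 (z = 10/(-5) = 10*(-1/5) = -2)
m(d, b) = -60 - 5*d (m(d, b) = (d + 12)*(-5) = (12 + d)*(-5) = -60 - 5*d)
-40 + m(-7, z)*47 = -40 + (-60 - 5*(-7))*47 = -40 + (-60 + 35)*47 = -40 - 25*47 = -40 - 1175 = -1215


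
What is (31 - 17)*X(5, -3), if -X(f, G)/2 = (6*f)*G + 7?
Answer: 2324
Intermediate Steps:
X(f, G) = -14 - 12*G*f (X(f, G) = -2*((6*f)*G + 7) = -2*(6*G*f + 7) = -2*(7 + 6*G*f) = -14 - 12*G*f)
(31 - 17)*X(5, -3) = (31 - 17)*(-14 - 12*(-3)*5) = 14*(-14 + 180) = 14*166 = 2324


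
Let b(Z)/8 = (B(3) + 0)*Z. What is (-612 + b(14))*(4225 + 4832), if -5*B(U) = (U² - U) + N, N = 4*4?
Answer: -50030868/5 ≈ -1.0006e+7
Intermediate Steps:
N = 16
B(U) = -16/5 - U²/5 + U/5 (B(U) = -((U² - U) + 16)/5 = -(16 + U² - U)/5 = -16/5 - U²/5 + U/5)
b(Z) = -176*Z/5 (b(Z) = 8*(((-16/5 - ⅕*3² + (⅕)*3) + 0)*Z) = 8*(((-16/5 - ⅕*9 + ⅗) + 0)*Z) = 8*(((-16/5 - 9/5 + ⅗) + 0)*Z) = 8*((-22/5 + 0)*Z) = 8*(-22*Z/5) = -176*Z/5)
(-612 + b(14))*(4225 + 4832) = (-612 - 176/5*14)*(4225 + 4832) = (-612 - 2464/5)*9057 = -5524/5*9057 = -50030868/5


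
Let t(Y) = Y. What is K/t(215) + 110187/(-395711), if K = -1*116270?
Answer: -9206601635/17015573 ≈ -541.07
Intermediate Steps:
K = -116270
K/t(215) + 110187/(-395711) = -116270/215 + 110187/(-395711) = -116270*1/215 + 110187*(-1/395711) = -23254/43 - 110187/395711 = -9206601635/17015573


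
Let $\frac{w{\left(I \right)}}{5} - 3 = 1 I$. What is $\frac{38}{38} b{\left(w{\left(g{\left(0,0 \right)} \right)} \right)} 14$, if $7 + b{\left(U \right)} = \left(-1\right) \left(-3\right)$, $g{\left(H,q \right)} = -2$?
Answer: $-56$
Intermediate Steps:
$w{\left(I \right)} = 15 + 5 I$ ($w{\left(I \right)} = 15 + 5 \cdot 1 I = 15 + 5 I$)
$b{\left(U \right)} = -4$ ($b{\left(U \right)} = -7 - -3 = -7 + 3 = -4$)
$\frac{38}{38} b{\left(w{\left(g{\left(0,0 \right)} \right)} \right)} 14 = \frac{38}{38} \left(-4\right) 14 = 38 \cdot \frac{1}{38} \left(-4\right) 14 = 1 \left(-4\right) 14 = \left(-4\right) 14 = -56$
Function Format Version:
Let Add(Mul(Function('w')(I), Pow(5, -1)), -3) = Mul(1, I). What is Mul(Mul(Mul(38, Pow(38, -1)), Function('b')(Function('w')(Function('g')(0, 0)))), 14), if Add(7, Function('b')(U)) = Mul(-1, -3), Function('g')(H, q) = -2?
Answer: -56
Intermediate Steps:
Function('w')(I) = Add(15, Mul(5, I)) (Function('w')(I) = Add(15, Mul(5, Mul(1, I))) = Add(15, Mul(5, I)))
Function('b')(U) = -4 (Function('b')(U) = Add(-7, Mul(-1, -3)) = Add(-7, 3) = -4)
Mul(Mul(Mul(38, Pow(38, -1)), Function('b')(Function('w')(Function('g')(0, 0)))), 14) = Mul(Mul(Mul(38, Pow(38, -1)), -4), 14) = Mul(Mul(Mul(38, Rational(1, 38)), -4), 14) = Mul(Mul(1, -4), 14) = Mul(-4, 14) = -56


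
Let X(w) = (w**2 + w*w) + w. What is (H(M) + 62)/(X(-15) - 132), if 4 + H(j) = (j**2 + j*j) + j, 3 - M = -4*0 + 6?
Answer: 73/303 ≈ 0.24092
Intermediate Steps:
X(w) = w + 2*w**2 (X(w) = (w**2 + w**2) + w = 2*w**2 + w = w + 2*w**2)
M = -3 (M = 3 - (-4*0 + 6) = 3 - (0 + 6) = 3 - 1*6 = 3 - 6 = -3)
H(j) = -4 + j + 2*j**2 (H(j) = -4 + ((j**2 + j*j) + j) = -4 + ((j**2 + j**2) + j) = -4 + (2*j**2 + j) = -4 + (j + 2*j**2) = -4 + j + 2*j**2)
(H(M) + 62)/(X(-15) - 132) = ((-4 - 3 + 2*(-3)**2) + 62)/(-15*(1 + 2*(-15)) - 132) = ((-4 - 3 + 2*9) + 62)/(-15*(1 - 30) - 132) = ((-4 - 3 + 18) + 62)/(-15*(-29) - 132) = (11 + 62)/(435 - 132) = 73/303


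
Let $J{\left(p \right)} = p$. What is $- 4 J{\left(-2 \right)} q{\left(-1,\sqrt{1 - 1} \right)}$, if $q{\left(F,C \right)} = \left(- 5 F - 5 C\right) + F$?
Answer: $32$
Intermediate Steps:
$q{\left(F,C \right)} = - 5 C - 4 F$ ($q{\left(F,C \right)} = \left(- 5 C - 5 F\right) + F = - 5 C - 4 F$)
$- 4 J{\left(-2 \right)} q{\left(-1,\sqrt{1 - 1} \right)} = \left(-4\right) \left(-2\right) \left(- 5 \sqrt{1 - 1} - -4\right) = 8 \left(- 5 \sqrt{0} + 4\right) = 8 \left(\left(-5\right) 0 + 4\right) = 8 \left(0 + 4\right) = 8 \cdot 4 = 32$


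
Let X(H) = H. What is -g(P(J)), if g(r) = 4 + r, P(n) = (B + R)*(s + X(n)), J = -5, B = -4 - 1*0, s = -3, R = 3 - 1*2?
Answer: -28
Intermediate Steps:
R = 1 (R = 3 - 2 = 1)
B = -4 (B = -4 + 0 = -4)
P(n) = 9 - 3*n (P(n) = (-4 + 1)*(-3 + n) = -3*(-3 + n) = 9 - 3*n)
-g(P(J)) = -(4 + (9 - 3*(-5))) = -(4 + (9 + 15)) = -(4 + 24) = -1*28 = -28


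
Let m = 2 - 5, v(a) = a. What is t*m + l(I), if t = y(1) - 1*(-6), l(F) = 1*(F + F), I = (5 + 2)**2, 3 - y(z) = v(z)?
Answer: 74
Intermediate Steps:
y(z) = 3 - z
I = 49 (I = 7**2 = 49)
l(F) = 2*F (l(F) = 1*(2*F) = 2*F)
t = 8 (t = (3 - 1*1) - 1*(-6) = (3 - 1) + 6 = 2 + 6 = 8)
m = -3
t*m + l(I) = 8*(-3) + 2*49 = -24 + 98 = 74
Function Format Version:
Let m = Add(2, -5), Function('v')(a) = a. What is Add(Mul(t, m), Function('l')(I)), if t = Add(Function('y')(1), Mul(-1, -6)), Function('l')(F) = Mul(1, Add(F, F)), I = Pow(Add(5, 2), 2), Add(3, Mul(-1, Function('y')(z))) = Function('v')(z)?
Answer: 74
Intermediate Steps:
Function('y')(z) = Add(3, Mul(-1, z))
I = 49 (I = Pow(7, 2) = 49)
Function('l')(F) = Mul(2, F) (Function('l')(F) = Mul(1, Mul(2, F)) = Mul(2, F))
t = 8 (t = Add(Add(3, Mul(-1, 1)), Mul(-1, -6)) = Add(Add(3, -1), 6) = Add(2, 6) = 8)
m = -3
Add(Mul(t, m), Function('l')(I)) = Add(Mul(8, -3), Mul(2, 49)) = Add(-24, 98) = 74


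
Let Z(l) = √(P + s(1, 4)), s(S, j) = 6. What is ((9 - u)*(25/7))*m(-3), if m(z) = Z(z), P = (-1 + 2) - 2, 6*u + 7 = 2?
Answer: 1475*√5/42 ≈ 78.529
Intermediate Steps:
u = -⅚ (u = -7/6 + (⅙)*2 = -7/6 + ⅓ = -⅚ ≈ -0.83333)
P = -1 (P = 1 - 2 = -1)
Z(l) = √5 (Z(l) = √(-1 + 6) = √5)
m(z) = √5
((9 - u)*(25/7))*m(-3) = ((9 - 1*(-⅚))*(25/7))*√5 = ((9 + ⅚)*(25*(⅐)))*√5 = ((59/6)*(25/7))*√5 = 1475*√5/42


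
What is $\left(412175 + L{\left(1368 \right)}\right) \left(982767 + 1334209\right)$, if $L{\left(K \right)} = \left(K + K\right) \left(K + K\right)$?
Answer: $18299177558096$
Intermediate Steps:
$L{\left(K \right)} = 4 K^{2}$ ($L{\left(K \right)} = 2 K 2 K = 4 K^{2}$)
$\left(412175 + L{\left(1368 \right)}\right) \left(982767 + 1334209\right) = \left(412175 + 4 \cdot 1368^{2}\right) \left(982767 + 1334209\right) = \left(412175 + 4 \cdot 1871424\right) 2316976 = \left(412175 + 7485696\right) 2316976 = 7897871 \cdot 2316976 = 18299177558096$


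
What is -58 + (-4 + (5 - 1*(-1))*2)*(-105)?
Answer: -898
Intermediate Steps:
-58 + (-4 + (5 - 1*(-1))*2)*(-105) = -58 + (-4 + (5 + 1)*2)*(-105) = -58 + (-4 + 6*2)*(-105) = -58 + (-4 + 12)*(-105) = -58 + 8*(-105) = -58 - 840 = -898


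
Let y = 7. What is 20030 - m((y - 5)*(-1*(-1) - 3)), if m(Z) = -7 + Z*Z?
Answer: 20021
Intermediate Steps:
m(Z) = -7 + Z**2
20030 - m((y - 5)*(-1*(-1) - 3)) = 20030 - (-7 + ((7 - 5)*(-1*(-1) - 3))**2) = 20030 - (-7 + (2*(1 - 3))**2) = 20030 - (-7 + (2*(-2))**2) = 20030 - (-7 + (-4)**2) = 20030 - (-7 + 16) = 20030 - 1*9 = 20030 - 9 = 20021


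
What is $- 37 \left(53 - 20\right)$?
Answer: $-1221$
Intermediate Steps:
$- 37 \left(53 - 20\right) = \left(-37\right) 33 = -1221$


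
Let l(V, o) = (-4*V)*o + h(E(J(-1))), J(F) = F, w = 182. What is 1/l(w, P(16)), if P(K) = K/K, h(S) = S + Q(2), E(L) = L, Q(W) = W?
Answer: -1/727 ≈ -0.0013755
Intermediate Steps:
h(S) = 2 + S (h(S) = S + 2 = 2 + S)
P(K) = 1
l(V, o) = 1 - 4*V*o (l(V, o) = (-4*V)*o + (2 - 1) = -4*V*o + 1 = 1 - 4*V*o)
1/l(w, P(16)) = 1/(1 - 4*182*1) = 1/(1 - 728) = 1/(-727) = -1/727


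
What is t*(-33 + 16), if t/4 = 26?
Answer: -1768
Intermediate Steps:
t = 104 (t = 4*26 = 104)
t*(-33 + 16) = 104*(-33 + 16) = 104*(-17) = -1768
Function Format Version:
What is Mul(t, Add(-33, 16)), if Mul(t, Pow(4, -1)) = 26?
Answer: -1768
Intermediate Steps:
t = 104 (t = Mul(4, 26) = 104)
Mul(t, Add(-33, 16)) = Mul(104, Add(-33, 16)) = Mul(104, -17) = -1768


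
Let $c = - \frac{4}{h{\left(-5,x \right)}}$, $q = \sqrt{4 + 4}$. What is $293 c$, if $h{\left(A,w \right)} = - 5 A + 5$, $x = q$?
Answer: $- \frac{586}{15} \approx -39.067$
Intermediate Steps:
$q = 2 \sqrt{2}$ ($q = \sqrt{8} = 2 \sqrt{2} \approx 2.8284$)
$x = 2 \sqrt{2} \approx 2.8284$
$h{\left(A,w \right)} = 5 - 5 A$
$c = - \frac{2}{15}$ ($c = - \frac{4}{5 - -25} = - \frac{4}{5 + 25} = - \frac{4}{30} = \left(-4\right) \frac{1}{30} = - \frac{2}{15} \approx -0.13333$)
$293 c = 293 \left(- \frac{2}{15}\right) = - \frac{586}{15}$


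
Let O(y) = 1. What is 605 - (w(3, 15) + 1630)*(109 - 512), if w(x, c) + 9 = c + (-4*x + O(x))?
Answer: 655480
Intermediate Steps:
w(x, c) = -8 + c - 4*x (w(x, c) = -9 + (c + (-4*x + 1)) = -9 + (c + (1 - 4*x)) = -9 + (1 + c - 4*x) = -8 + c - 4*x)
605 - (w(3, 15) + 1630)*(109 - 512) = 605 - ((-8 + 15 - 4*3) + 1630)*(109 - 512) = 605 - ((-8 + 15 - 12) + 1630)*(-403) = 605 - (-5 + 1630)*(-403) = 605 - 1625*(-403) = 605 - 1*(-654875) = 605 + 654875 = 655480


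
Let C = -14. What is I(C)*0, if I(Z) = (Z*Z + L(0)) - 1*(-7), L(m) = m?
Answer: 0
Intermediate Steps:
I(Z) = 7 + Z² (I(Z) = (Z*Z + 0) - 1*(-7) = (Z² + 0) + 7 = Z² + 7 = 7 + Z²)
I(C)*0 = (7 + (-14)²)*0 = (7 + 196)*0 = 203*0 = 0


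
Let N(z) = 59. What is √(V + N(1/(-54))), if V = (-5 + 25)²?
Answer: 3*√51 ≈ 21.424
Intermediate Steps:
V = 400 (V = 20² = 400)
√(V + N(1/(-54))) = √(400 + 59) = √459 = 3*√51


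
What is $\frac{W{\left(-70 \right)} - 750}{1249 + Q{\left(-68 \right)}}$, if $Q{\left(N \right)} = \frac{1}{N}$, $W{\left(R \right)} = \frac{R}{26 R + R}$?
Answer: $- \frac{1376932}{2293137} \approx -0.60046$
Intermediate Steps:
$W{\left(R \right)} = \frac{1}{27}$ ($W{\left(R \right)} = \frac{R}{27 R} = R \frac{1}{27 R} = \frac{1}{27}$)
$\frac{W{\left(-70 \right)} - 750}{1249 + Q{\left(-68 \right)}} = \frac{\frac{1}{27} - 750}{1249 + \frac{1}{-68}} = - \frac{20249}{27 \left(1249 - \frac{1}{68}\right)} = - \frac{20249}{27 \cdot \frac{84931}{68}} = \left(- \frac{20249}{27}\right) \frac{68}{84931} = - \frac{1376932}{2293137}$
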